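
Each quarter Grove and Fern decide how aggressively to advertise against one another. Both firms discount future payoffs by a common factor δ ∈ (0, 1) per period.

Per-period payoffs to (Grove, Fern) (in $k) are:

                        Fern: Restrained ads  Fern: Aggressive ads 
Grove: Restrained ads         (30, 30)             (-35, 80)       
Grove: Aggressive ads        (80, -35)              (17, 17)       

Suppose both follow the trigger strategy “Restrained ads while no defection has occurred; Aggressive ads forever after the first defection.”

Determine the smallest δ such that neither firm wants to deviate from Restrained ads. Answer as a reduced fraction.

50/63

Under grim trigger the critical discount factor is (T−C)/(T−P) with T = 80, C = 30, P = 17.
δ* = (80−30)/(80−17) = 50/63.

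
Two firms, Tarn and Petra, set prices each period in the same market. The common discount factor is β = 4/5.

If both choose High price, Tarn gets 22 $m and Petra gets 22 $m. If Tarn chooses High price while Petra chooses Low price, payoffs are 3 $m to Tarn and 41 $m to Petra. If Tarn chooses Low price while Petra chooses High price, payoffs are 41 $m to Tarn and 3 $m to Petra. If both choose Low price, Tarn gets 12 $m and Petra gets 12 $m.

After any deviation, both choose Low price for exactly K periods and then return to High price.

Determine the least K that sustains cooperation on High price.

Need Σ_{k=1}^{K} β^k ≥ (41−22)/(22−12) = 1.9000 at β = 4/5.
At K = 2 the sum is 1.4400 < 1.9000; at K = 3 it is 1.9520 ≥ 1.9000.
So the minimum punishment length is K = 3.

3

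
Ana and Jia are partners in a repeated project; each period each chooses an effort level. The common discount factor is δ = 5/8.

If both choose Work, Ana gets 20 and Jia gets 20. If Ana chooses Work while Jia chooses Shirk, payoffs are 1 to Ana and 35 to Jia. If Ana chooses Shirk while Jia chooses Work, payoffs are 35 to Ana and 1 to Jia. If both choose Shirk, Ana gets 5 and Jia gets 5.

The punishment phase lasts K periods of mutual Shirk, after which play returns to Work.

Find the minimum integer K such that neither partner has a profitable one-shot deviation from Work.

Need Σ_{k=1}^{K} δ^k ≥ (35−20)/(20−5) = 1.0000 at δ = 5/8.
At K = 1 the sum is 0.6250 < 1.0000; at K = 2 it is 1.0156 ≥ 1.0000.
So the minimum punishment length is K = 2.

2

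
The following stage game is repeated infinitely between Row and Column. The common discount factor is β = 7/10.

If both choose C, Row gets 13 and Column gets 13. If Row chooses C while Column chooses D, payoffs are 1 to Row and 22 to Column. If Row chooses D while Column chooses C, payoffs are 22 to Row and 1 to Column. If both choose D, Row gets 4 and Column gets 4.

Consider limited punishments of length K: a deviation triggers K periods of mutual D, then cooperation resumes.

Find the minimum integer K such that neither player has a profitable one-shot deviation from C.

No profitable deviation requires (13−4)(β+…+β^K) ≥ 22−13, i.e. β+…+β^K ≥ 1 ≈ 1.0000.
With β = 7/10, the partial sums are K=1: 0.7000, K=2: 1.1900.
K = 2 is the first length at which the sum reaches 1.0000.

2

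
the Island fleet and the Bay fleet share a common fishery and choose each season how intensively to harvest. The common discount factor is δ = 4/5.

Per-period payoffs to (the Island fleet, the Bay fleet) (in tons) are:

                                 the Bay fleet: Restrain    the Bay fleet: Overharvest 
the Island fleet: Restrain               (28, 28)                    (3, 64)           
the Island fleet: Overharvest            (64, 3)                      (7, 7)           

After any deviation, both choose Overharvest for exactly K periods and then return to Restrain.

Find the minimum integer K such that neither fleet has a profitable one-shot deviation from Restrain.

3

No profitable deviation requires (28−7)(δ+…+δ^K) ≥ 64−28, i.e. δ+…+δ^K ≥ 12/7 ≈ 1.7143.
With δ = 4/5, the partial sums are K=1: 0.8000, K=2: 1.4400, K=3: 1.9520.
K = 3 is the first length at which the sum reaches 1.7143.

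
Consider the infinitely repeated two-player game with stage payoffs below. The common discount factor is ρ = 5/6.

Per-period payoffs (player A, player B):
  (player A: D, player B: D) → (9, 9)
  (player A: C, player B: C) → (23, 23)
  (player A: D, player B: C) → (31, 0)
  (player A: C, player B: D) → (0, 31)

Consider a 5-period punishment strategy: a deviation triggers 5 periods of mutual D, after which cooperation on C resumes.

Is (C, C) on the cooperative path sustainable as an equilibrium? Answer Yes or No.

Comparing payoff streams over the 6 periods until play realigns: cooperate → 23(1+ρ+…+ρ^5); deviate → 31 + 9(ρ+…+ρ^5).
Cooperation is sustained iff (23−9)(ρ+…+ρ^5) ≥ 31−23.
ρ+…+ρ^5 = 5/6·(1−(5/6)^5)/(1−5/6) = 2.9906, and (31−23)/(23−9) = 0.5714.
2.9906 ≥ 0.5714, so cooperation is sustainable.

Yes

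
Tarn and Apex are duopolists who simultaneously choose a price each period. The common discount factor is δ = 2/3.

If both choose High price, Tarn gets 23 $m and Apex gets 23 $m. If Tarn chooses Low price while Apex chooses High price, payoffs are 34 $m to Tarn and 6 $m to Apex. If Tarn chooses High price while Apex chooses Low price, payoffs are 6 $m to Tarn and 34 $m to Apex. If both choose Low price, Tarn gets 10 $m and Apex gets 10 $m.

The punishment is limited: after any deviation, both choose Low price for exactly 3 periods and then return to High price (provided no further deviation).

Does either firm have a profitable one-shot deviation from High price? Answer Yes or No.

Comparing payoff streams over the 4 periods until play realigns: cooperate → 23(1+δ+…+δ^3); deviate → 34 + 10(δ+…+δ^3).
Cooperation is sustained iff (23−10)(δ+…+δ^3) ≥ 34−23.
δ+…+δ^3 = 2/3·(1−(2/3)^3)/(1−2/3) = 1.4074, and (34−23)/(23−10) = 0.8462.
1.4074 ≥ 0.8462, so cooperation is sustainable.

No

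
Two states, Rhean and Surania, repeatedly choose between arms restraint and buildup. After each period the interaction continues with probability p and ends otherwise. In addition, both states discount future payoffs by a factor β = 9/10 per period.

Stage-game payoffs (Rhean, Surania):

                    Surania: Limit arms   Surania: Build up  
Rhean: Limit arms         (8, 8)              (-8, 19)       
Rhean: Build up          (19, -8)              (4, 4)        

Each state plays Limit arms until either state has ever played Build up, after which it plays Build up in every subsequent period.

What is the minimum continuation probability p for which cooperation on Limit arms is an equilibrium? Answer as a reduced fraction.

22/27

With continuation probability p and discount β, the effective per-period discount factor is βp.
Grim-trigger IC: βp ≥ (19−8)/(19−4) = 11/15.
So p ≥ (11/15)/(9/10) = 22/27.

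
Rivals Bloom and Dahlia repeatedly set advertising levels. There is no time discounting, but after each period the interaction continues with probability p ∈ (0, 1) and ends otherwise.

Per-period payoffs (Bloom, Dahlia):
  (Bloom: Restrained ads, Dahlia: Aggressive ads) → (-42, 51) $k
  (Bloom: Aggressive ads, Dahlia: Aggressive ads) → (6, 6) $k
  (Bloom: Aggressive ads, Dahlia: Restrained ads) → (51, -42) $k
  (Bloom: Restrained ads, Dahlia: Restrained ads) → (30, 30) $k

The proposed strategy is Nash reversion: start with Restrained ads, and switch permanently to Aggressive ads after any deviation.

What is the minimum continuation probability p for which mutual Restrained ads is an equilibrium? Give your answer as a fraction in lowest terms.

7/15

With no time discounting, the continuation probability p plays the role of the discount factor.
Grim-trigger IC: 30/(1−p) ≥ 51 + 6p/(1−p) ⇒ p ≥ (51−30)/(51−6) = 7/15.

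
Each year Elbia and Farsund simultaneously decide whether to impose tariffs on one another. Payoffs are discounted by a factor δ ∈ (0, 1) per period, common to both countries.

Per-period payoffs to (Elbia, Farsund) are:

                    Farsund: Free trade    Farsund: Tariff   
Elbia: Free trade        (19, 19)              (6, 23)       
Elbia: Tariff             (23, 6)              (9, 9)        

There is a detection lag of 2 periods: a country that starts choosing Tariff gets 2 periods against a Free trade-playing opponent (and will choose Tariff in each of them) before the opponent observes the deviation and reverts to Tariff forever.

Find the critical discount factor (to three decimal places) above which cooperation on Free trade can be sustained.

0.535

The best deviation is to choose Tariff for all 2 undetected periods, earning 23 each, then 9 forever once detected.
Deviation value: 23(1−δ^2)/(1−δ) + 9δ^2/(1−δ); cooperation value: 19/(1−δ).
IC: 19 ≥ 23(1−δ^2) + 9δ^2 = 23 − 14δ^2.
So δ^2 ≥ 4/14 = 2/7, giving δ ≥ (2/7)^(1/2) ≈ 0.535.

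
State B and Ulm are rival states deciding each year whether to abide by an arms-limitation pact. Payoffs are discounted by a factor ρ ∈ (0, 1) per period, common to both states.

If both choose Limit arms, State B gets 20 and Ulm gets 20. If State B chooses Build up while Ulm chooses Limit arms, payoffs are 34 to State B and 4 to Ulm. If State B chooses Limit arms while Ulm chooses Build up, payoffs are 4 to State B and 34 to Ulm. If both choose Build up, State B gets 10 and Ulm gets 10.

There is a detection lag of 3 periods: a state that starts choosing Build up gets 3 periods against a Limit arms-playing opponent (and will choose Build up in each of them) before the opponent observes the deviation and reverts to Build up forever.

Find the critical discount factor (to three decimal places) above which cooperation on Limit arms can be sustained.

0.836

Deviating for the 3 undetected periods gains 34−20 = 14 per period over cooperation, then loses 20−10 = 10 per period forever once punishment starts.
Gain: 14(1 + ρ + … + ρ^2); loss: 10·ρ^3/(1−ρ).
No profitable deviation ⇔ 14(1−ρ^3) ≤ 10·ρ^3, i.e. ρ^3 ≥ 14/(14+10) = 7/12.
Hence ρ ≥ (7/12)^(1/3) ≈ 0.836.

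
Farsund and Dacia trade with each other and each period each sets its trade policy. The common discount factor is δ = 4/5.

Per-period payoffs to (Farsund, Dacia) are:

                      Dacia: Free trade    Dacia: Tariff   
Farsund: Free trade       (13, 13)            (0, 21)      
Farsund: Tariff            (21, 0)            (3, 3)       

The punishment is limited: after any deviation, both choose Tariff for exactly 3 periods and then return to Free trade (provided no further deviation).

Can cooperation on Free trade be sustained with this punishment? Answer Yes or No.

Yes

A one-shot deviation gives 21 now, then 3 for 3 periods, then back to 13.
Gain from deviating: (21−13) today; loss: (13−3) in each of the next 3 periods.
No-deviation condition: (13−3)(δ+…+δ^3) ≥ 21−13, i.e. δ+…+δ^3 ≥ 4/5.
At δ = 4/5: δ+…+δ^3 = 1.9520 ≥ 0.8000.
So cooperation is sustainable.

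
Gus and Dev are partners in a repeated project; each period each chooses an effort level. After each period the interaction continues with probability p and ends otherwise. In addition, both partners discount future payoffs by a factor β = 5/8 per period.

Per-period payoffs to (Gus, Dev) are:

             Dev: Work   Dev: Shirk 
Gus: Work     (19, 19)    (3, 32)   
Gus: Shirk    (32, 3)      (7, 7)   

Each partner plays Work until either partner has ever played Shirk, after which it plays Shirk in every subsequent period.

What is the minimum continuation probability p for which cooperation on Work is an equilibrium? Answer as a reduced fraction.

Expected continuation weight on next period's payoff is β·p = 5/8·p, which plays the role of the discount factor.
Cooperation requires 5/8·p ≥ (32−19)/(32−7) = 13/25, hence p ≥ 104/125.

104/125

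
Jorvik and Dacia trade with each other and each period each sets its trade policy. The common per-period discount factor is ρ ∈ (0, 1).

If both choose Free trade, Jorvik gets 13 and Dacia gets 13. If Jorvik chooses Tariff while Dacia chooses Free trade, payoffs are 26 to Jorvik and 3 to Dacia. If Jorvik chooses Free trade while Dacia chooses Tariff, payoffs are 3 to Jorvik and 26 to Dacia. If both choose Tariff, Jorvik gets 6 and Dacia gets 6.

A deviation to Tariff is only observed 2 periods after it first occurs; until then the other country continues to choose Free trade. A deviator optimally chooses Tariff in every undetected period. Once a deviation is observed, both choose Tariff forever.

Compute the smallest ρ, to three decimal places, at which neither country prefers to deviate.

Deviating for the 2 undetected periods gains 26−13 = 13 per period over cooperation, then loses 13−6 = 7 per period forever once punishment starts.
Gain: 13(1 + ρ + … + ρ^1); loss: 7·ρ^2/(1−ρ).
No profitable deviation ⇔ 13(1−ρ^2) ≤ 7·ρ^2, i.e. ρ^2 ≥ 13/(13+7) = 13/20.
Hence ρ ≥ (13/20)^(1/2) ≈ 0.806.

0.806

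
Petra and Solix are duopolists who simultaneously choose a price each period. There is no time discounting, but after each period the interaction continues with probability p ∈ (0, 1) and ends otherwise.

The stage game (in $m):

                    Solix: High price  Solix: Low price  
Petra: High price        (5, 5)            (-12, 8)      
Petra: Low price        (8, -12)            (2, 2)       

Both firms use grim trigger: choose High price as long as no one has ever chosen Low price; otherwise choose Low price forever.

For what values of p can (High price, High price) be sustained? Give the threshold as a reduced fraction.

With no time discounting, the continuation probability p plays the role of the discount factor.
Grim-trigger IC: 5/(1−p) ≥ 8 + 2p/(1−p) ⇒ p ≥ (8−5)/(8−2) = 1/2.

1/2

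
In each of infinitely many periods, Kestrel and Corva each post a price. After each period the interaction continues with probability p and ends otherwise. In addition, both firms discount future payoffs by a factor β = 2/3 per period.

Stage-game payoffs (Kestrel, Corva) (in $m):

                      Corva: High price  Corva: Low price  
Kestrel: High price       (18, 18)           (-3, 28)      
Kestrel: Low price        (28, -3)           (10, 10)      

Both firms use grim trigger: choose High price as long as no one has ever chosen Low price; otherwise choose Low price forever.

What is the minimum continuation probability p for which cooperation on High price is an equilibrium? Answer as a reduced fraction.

5/6

Expected continuation weight on next period's payoff is β·p = 2/3·p, which plays the role of the discount factor.
Cooperation requires 2/3·p ≥ (28−18)/(28−10) = 5/9, hence p ≥ 5/6.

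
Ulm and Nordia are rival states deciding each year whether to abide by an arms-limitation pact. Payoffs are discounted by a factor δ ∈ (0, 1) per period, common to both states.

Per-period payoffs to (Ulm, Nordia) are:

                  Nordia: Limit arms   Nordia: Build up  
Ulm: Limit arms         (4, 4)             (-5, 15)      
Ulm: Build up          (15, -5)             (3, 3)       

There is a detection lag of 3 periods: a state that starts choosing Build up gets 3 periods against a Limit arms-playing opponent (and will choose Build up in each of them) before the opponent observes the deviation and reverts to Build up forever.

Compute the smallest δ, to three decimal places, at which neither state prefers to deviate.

0.971

A deviator earns 15 for 3 periods, then 3 forever; cooperating earns 4 forever. Multiplying the IC by (1−δ):
4 ≥ 15(1−δ^3) + 3δ^3, so 12·δ^3 ≥ 11 and δ^3 ≥ 11/12.
δ ≥ (11/12)^(1/3) ≈ 0.971.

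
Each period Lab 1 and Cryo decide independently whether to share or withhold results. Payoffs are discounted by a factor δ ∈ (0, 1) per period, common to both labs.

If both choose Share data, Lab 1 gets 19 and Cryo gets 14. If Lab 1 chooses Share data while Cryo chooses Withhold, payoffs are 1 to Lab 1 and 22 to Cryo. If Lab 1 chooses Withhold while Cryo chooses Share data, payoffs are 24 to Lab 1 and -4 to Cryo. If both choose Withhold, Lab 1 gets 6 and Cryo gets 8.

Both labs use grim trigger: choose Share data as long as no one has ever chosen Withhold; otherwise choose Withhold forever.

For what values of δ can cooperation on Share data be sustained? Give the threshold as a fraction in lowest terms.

4/7

Lab 1: cooperation gives 19 each period; deviation gives 24 once then 6 forever.
  19/(1−δ) ≥ 24 + 6δ/(1−δ) ⇒ δ ≥ 5/18.
Cryo: cooperation gives 14 each period; deviation gives 22 once then 8 forever.
  δ ≥ 8/14 = 4/7.
Both must hold, so the binding constraint is Cryo's: δ ≥ 4/7.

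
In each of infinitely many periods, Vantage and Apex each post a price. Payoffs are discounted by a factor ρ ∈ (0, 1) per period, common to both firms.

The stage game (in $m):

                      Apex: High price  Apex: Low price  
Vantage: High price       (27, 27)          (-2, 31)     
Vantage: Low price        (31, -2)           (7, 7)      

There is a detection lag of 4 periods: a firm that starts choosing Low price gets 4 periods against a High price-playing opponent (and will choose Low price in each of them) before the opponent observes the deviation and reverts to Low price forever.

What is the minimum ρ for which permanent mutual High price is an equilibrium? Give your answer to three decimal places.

A deviator earns 31 for 4 periods, then 7 forever; cooperating earns 27 forever. Multiplying the IC by (1−ρ):
27 ≥ 31(1−ρ^4) + 7ρ^4, so 24·ρ^4 ≥ 4 and ρ^4 ≥ 1/6.
ρ ≥ (1/6)^(1/4) ≈ 0.639.

0.639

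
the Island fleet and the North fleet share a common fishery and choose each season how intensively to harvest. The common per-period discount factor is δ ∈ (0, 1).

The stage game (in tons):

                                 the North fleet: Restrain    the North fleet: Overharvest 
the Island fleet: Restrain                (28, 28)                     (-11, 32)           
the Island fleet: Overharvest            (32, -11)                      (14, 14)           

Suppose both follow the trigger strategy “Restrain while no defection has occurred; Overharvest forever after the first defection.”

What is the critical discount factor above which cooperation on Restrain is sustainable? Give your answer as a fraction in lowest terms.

2/9

Cooperation forever yields 28 each period: 28/(1−δ).
Deviating yields 32 once, then 14 forever: 32 + 14δ/(1−δ).
No profitable deviation requires 28/(1−δ) ≥ 32 + 14δ/(1−δ).
Multiplying by (1−δ): 28 ≥ 32(1−δ) + 14δ = 32 − 18δ.
So 18δ ≥ 4, i.e. δ ≥ 4/18 = 2/9.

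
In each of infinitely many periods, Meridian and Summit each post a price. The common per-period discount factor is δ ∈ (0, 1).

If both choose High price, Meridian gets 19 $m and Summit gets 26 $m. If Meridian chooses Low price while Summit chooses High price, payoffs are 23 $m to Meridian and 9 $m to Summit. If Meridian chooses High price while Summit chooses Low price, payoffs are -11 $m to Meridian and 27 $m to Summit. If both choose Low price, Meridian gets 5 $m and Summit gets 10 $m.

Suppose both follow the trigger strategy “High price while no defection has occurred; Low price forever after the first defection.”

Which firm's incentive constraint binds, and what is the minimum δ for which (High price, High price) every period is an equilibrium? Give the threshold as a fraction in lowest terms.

Meridian: cooperation gives 19 each period; deviation gives 23 once then 5 forever.
  19/(1−δ) ≥ 23 + 5δ/(1−δ) ⇒ δ ≥ 4/18 = 2/9.
Summit: cooperation gives 26 each period; deviation gives 27 once then 10 forever.
  δ ≥ 1/17.
Both must hold, so the binding constraint is Meridian's: δ ≥ 2/9.

Meridian; δ ≥ 2/9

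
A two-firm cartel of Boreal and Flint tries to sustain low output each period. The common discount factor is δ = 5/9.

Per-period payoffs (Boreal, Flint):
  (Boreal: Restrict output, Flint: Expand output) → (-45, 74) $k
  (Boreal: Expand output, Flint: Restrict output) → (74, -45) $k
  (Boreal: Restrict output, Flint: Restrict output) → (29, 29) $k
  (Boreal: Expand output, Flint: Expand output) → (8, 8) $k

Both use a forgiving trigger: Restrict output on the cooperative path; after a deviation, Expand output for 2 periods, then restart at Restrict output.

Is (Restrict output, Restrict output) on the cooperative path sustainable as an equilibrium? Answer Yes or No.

No

IC: δ+…+δ^2 ≥ (74−29)/(29−8) = 15/7.
At δ = 5/9: partial sum = 0.8642 < 2.1429. Cooperation not sustainable.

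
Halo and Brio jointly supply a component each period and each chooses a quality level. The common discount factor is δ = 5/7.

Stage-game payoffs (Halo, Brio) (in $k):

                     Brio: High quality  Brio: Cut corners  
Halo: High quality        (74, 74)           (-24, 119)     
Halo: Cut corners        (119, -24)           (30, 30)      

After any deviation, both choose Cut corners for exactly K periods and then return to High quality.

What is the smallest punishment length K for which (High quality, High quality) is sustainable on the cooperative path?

2

No profitable deviation requires (74−30)(δ+…+δ^K) ≥ 119−74, i.e. δ+…+δ^K ≥ 45/44 ≈ 1.0227.
With δ = 5/7, the partial sums are K=1: 0.7143, K=2: 1.2245.
K = 2 is the first length at which the sum reaches 1.0227.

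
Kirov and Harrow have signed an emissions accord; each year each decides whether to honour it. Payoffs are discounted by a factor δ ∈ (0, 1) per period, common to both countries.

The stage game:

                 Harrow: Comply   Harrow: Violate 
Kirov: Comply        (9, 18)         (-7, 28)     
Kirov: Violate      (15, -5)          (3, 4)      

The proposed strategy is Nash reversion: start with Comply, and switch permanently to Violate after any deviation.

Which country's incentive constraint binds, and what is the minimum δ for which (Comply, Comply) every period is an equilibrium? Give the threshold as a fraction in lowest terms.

Kirov; δ ≥ 1/2

For Kirov: deviation gain 15−9 = 6, per-period punishment loss 9−3 = 6. IC gives δ ≥ 6/12 = 1/2.
For Harrow: gain 10, loss 14 per period, so δ ≥ 10/24 = 5/12.
The tighter constraint is Kirov's, so cooperation needs δ ≥ 1/2.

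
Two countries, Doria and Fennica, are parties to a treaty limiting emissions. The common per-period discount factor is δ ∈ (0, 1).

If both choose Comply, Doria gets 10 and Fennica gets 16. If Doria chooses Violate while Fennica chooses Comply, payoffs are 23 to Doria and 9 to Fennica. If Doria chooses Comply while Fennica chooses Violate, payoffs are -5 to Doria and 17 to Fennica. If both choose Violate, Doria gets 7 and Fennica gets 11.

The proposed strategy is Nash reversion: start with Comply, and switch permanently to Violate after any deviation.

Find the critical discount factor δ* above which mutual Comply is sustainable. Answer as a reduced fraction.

13/16

Doria: cooperation gives 10 each period; deviation gives 23 once then 7 forever.
  10/(1−δ) ≥ 23 + 7δ/(1−δ) ⇒ δ ≥ 13/16.
Fennica: cooperation gives 16 each period; deviation gives 17 once then 11 forever.
  δ ≥ 1/6.
Both must hold, so the binding constraint is Doria's: δ ≥ 13/16.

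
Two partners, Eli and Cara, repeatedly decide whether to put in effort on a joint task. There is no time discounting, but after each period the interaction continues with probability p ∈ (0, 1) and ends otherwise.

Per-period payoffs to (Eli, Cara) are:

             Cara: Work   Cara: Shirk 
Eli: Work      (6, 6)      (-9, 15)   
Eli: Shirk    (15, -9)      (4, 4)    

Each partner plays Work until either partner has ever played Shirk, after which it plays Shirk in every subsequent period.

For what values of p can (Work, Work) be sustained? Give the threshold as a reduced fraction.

With no time discounting, the continuation probability p plays the role of the discount factor.
Grim-trigger IC: 6/(1−p) ≥ 15 + 4p/(1−p) ⇒ p ≥ (15−6)/(15−4) = 9/11.

9/11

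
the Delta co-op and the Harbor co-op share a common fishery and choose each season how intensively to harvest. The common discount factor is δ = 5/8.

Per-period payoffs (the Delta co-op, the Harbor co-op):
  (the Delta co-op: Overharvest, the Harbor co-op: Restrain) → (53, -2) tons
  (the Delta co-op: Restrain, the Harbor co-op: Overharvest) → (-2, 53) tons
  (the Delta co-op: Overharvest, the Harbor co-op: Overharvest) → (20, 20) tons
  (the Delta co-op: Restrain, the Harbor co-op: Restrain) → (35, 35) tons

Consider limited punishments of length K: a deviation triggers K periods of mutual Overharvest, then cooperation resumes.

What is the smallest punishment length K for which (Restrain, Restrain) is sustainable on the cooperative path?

3

Need Σ_{k=1}^{K} δ^k ≥ (53−35)/(35−20) = 1.2000 at δ = 5/8.
At K = 2 the sum is 1.0156 < 1.2000; at K = 3 it is 1.2598 ≥ 1.2000.
So the minimum punishment length is K = 3.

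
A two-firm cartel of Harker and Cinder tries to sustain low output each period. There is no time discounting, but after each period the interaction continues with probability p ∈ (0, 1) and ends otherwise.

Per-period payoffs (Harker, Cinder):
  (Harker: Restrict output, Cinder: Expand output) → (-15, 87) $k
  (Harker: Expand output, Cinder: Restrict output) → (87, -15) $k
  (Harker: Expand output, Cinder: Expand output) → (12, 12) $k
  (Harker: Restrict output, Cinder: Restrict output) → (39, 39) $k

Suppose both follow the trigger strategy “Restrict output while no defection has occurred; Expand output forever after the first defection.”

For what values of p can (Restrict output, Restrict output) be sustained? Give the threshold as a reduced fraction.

16/25

Expected cooperation value is 39 + p·39 + p²·39 + … = 39/(1−p); deviation gives 87 + p·12/(1−p).
39 ≥ 87(1−p) + 12p ⇒ 75p ≥ 48 ⇒ p ≥ 48/75 = 16/25.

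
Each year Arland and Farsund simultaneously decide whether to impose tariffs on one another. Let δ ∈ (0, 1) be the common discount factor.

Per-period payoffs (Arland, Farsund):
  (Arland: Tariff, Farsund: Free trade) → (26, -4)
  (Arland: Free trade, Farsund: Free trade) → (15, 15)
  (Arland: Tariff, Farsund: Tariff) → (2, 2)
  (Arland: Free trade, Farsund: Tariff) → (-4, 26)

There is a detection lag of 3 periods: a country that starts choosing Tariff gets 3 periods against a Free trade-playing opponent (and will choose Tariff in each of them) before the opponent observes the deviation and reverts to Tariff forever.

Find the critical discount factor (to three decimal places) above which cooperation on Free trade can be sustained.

0.771

The best deviation is to choose Tariff for all 3 undetected periods, earning 26 each, then 2 forever once detected.
Deviation value: 26(1−δ^3)/(1−δ) + 2δ^3/(1−δ); cooperation value: 15/(1−δ).
IC: 15 ≥ 26(1−δ^3) + 2δ^3 = 26 − 24δ^3.
So δ^3 ≥ 11/24, giving δ ≥ (11/24)^(1/3) ≈ 0.771.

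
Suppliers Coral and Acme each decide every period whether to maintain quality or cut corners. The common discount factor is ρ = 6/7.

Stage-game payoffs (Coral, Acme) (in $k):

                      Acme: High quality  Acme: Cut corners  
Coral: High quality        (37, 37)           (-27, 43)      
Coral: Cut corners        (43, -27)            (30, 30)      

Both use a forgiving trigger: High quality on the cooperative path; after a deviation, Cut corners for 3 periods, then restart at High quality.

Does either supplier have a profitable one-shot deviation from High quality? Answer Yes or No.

IC: ρ+…+ρ^3 ≥ (43−37)/(37−30) = 6/7.
At ρ = 6/7: partial sum = 2.2216 ≥ 0.8571. Cooperation sustainable.

No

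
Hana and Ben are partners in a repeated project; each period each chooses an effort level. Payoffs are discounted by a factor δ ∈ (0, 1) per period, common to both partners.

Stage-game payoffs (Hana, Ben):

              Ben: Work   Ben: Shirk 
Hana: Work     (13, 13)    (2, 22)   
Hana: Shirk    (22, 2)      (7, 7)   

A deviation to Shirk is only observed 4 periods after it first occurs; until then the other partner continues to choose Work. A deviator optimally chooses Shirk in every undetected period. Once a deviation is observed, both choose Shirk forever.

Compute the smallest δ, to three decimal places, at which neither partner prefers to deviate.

Deviating for the 4 undetected periods gains 22−13 = 9 per period over cooperation, then loses 13−7 = 6 per period forever once punishment starts.
Gain: 9(1 + δ + … + δ^3); loss: 6·δ^4/(1−δ).
No profitable deviation ⇔ 9(1−δ^4) ≤ 6·δ^4, i.e. δ^4 ≥ 9/(9+6) = 3/5.
Hence δ ≥ (3/5)^(1/4) ≈ 0.880.

0.880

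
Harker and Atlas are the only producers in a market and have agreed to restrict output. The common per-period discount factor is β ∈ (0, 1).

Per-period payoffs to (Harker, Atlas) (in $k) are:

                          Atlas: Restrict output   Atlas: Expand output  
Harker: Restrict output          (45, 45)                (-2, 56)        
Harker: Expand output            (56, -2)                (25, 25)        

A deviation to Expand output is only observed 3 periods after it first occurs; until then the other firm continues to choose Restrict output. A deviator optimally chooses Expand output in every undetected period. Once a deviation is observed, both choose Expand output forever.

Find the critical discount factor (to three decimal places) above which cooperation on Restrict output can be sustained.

Deviating for the 3 undetected periods gains 56−45 = 11 per period over cooperation, then loses 45−25 = 20 per period forever once punishment starts.
Gain: 11(1 + β + … + β^2); loss: 20·β^3/(1−β).
No profitable deviation ⇔ 11(1−β^3) ≤ 20·β^3, i.e. β^3 ≥ 11/(11+20) = 11/31.
Hence β ≥ (11/31)^(1/3) ≈ 0.708.

0.708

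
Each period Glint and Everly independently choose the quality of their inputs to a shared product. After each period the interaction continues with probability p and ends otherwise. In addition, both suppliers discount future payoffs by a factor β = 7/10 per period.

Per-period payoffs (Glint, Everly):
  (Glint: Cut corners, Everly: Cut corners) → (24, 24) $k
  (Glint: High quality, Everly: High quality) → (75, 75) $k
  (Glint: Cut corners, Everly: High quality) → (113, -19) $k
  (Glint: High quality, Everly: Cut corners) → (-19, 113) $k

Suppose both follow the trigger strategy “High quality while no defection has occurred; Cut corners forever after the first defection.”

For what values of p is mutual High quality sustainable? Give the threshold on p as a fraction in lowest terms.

With continuation probability p and discount β, the effective per-period discount factor is βp.
Grim-trigger IC: βp ≥ (113−75)/(113−24) = 38/89.
So p ≥ (38/89)/(7/10) = 380/623.

380/623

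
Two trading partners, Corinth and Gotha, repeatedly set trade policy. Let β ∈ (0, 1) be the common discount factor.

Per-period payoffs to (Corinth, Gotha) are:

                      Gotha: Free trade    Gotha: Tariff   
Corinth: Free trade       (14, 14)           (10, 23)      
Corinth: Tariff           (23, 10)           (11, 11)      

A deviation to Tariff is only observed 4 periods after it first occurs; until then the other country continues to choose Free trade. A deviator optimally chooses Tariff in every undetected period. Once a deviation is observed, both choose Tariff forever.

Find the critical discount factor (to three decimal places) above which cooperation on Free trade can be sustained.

Deviating for the 4 undetected periods gains 23−14 = 9 per period over cooperation, then loses 14−11 = 3 per period forever once punishment starts.
Gain: 9(1 + β + … + β^3); loss: 3·β^4/(1−β).
No profitable deviation ⇔ 9(1−β^4) ≤ 3·β^4, i.e. β^4 ≥ 9/(9+3) = 3/4.
Hence β ≥ (3/4)^(1/4) ≈ 0.931.

0.931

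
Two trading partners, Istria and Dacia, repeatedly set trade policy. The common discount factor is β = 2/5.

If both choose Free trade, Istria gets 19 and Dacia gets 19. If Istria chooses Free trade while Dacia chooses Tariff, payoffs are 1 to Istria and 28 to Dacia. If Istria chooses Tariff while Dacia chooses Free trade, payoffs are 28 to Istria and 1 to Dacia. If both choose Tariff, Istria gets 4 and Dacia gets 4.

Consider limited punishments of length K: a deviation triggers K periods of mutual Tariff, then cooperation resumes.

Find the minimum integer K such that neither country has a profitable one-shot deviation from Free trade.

3

Need Σ_{k=1}^{K} β^k ≥ (28−19)/(19−4) = 0.6000 at β = 2/5.
At K = 2 the sum is 0.5600 < 0.6000; at K = 3 it is 0.6240 ≥ 0.6000.
So the minimum punishment length is K = 3.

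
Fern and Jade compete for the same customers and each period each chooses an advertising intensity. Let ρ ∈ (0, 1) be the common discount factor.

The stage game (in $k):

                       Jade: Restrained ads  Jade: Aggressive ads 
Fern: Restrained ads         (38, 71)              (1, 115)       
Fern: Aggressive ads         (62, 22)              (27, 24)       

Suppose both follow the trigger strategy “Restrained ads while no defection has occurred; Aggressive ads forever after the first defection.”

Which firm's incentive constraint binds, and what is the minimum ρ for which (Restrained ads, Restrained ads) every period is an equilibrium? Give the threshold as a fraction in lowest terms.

Fern: cooperation gives 38 each period; deviation gives 62 once then 27 forever.
  38/(1−ρ) ≥ 62 + 27ρ/(1−ρ) ⇒ ρ ≥ 24/35.
Jade: cooperation gives 71 each period; deviation gives 115 once then 24 forever.
  ρ ≥ 44/91.
Both must hold, so the binding constraint is Fern's: ρ ≥ 24/35.

Fern; ρ ≥ 24/35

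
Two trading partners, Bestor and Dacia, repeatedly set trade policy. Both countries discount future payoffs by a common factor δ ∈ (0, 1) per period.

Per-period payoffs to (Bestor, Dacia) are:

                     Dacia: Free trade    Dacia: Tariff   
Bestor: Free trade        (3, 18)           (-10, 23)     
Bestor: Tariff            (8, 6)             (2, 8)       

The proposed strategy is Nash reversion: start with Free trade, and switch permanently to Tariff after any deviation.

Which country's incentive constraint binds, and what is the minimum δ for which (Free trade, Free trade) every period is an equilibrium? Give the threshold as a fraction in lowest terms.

For Bestor: deviation gain 8−3 = 5, per-period punishment loss 3−2 = 1. IC gives δ ≥ 5/6.
For Dacia: gain 5, loss 10 per period, so δ ≥ 5/15 = 1/3.
The tighter constraint is Bestor's, so cooperation needs δ ≥ 5/6.

Bestor; δ ≥ 5/6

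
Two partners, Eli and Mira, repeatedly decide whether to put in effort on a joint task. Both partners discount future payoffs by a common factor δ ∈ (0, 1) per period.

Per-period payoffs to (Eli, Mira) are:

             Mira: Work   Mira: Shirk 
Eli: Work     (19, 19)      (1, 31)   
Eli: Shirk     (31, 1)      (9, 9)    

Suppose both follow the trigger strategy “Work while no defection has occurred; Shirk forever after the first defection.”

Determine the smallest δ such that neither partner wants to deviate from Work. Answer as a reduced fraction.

6/11

One-period gain from deviating is 31 − 19 = 12. The loss is 19 − 9 = 10 in every subsequent period, with present value 10·δ/(1−δ).
Deviation is unprofitable when 10·δ/(1−δ) ≥ 12, i.e. δ/(1−δ) ≥ 6/5.
Equivalently δ ≥ 12/(12+10) = 6/11.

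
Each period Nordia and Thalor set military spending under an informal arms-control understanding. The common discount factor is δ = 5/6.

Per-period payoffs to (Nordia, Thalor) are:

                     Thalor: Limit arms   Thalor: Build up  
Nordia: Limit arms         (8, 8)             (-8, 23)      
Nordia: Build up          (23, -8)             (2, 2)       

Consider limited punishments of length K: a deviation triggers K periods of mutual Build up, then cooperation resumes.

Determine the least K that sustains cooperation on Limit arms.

4

IC: δ(1−δ^K)/(1−δ) ≥ (23−8)/(8−2) = 5/2.
With δ = 5/6: need 1 − δ^K ≥ 5/2·(1−5/6)/(5/6), i.e. δ^K ≤ 0.5000.
Since (5/6)^3 = 0.5787 and (5/6)^4 = 0.4823, the smallest such K is 4.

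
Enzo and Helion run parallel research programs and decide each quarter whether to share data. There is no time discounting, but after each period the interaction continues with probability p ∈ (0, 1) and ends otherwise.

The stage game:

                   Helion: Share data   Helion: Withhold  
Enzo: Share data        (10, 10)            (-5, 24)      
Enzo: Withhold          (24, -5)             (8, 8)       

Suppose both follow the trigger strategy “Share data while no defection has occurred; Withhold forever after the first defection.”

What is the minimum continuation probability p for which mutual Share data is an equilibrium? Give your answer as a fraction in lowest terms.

7/8

With no time discounting, the continuation probability p plays the role of the discount factor.
Grim-trigger IC: 10/(1−p) ≥ 24 + 8p/(1−p) ⇒ p ≥ (24−10)/(24−8) = 7/8.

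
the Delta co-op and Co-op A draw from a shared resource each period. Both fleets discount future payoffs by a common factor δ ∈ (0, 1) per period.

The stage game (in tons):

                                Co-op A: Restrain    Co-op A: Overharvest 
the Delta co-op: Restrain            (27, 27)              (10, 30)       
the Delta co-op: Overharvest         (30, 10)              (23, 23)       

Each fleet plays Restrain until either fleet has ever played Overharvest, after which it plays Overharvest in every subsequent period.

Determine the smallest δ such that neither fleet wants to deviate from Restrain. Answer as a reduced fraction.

3/7

27/(1−δ) ≥ 30 + 23δ/(1−δ)
27 ≥ 30 − 7δ
δ ≥ 3/7.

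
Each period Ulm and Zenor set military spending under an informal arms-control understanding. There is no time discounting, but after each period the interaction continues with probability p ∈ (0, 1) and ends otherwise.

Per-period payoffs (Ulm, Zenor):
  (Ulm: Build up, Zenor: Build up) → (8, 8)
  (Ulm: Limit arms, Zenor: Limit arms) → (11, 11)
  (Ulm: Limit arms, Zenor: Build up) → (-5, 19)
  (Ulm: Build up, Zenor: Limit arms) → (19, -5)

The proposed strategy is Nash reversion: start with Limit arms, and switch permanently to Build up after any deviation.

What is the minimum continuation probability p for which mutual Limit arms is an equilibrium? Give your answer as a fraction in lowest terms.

Expected cooperation value is 11 + p·11 + p²·11 + … = 11/(1−p); deviation gives 19 + p·8/(1−p).
11 ≥ 19(1−p) + 8p ⇒ 11p ≥ 8 ⇒ p ≥ 8/11.

8/11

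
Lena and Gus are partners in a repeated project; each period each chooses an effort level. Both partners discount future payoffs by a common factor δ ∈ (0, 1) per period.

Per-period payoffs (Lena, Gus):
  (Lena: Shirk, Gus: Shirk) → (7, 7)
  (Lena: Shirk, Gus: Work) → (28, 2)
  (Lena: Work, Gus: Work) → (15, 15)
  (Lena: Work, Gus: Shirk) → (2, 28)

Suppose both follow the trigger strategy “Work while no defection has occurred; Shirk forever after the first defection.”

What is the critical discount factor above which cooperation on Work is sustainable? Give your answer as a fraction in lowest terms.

15/(1−δ) ≥ 28 + 7δ/(1−δ)
15 ≥ 28 − 21δ
δ ≥ 13/21.

13/21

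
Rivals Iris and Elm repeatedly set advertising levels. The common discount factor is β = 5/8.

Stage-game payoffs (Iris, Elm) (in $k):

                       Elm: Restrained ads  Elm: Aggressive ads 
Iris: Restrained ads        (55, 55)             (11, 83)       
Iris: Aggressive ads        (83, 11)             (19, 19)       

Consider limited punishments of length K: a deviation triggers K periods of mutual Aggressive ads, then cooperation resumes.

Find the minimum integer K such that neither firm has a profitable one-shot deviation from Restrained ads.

2

No profitable deviation requires (55−19)(β+…+β^K) ≥ 83−55, i.e. β+…+β^K ≥ 7/9 ≈ 0.7778.
With β = 5/8, the partial sums are K=1: 0.6250, K=2: 1.0156.
K = 2 is the first length at which the sum reaches 0.7778.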